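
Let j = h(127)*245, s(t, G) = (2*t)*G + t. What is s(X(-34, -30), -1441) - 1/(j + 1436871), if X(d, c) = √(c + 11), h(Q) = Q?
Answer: -1/1467986 - 2881*I*√19 ≈ -6.8121e-7 - 12558.0*I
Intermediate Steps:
X(d, c) = √(11 + c)
s(t, G) = t + 2*G*t (s(t, G) = 2*G*t + t = t + 2*G*t)
j = 31115 (j = 127*245 = 31115)
s(X(-34, -30), -1441) - 1/(j + 1436871) = √(11 - 30)*(1 + 2*(-1441)) - 1/(31115 + 1436871) = √(-19)*(1 - 2882) - 1/1467986 = (I*√19)*(-2881) - 1*1/1467986 = -2881*I*√19 - 1/1467986 = -1/1467986 - 2881*I*√19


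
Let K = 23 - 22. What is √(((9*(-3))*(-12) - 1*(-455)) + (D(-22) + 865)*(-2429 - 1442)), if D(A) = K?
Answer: I*√3351507 ≈ 1830.7*I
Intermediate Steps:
K = 1
D(A) = 1
√(((9*(-3))*(-12) - 1*(-455)) + (D(-22) + 865)*(-2429 - 1442)) = √(((9*(-3))*(-12) - 1*(-455)) + (1 + 865)*(-2429 - 1442)) = √((-27*(-12) + 455) + 866*(-3871)) = √((324 + 455) - 3352286) = √(779 - 3352286) = √(-3351507) = I*√3351507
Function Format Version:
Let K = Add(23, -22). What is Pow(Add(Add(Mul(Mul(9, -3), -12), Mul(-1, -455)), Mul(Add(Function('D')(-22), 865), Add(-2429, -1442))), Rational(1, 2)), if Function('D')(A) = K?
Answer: Mul(I, Pow(3351507, Rational(1, 2))) ≈ Mul(1830.7, I)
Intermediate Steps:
K = 1
Function('D')(A) = 1
Pow(Add(Add(Mul(Mul(9, -3), -12), Mul(-1, -455)), Mul(Add(Function('D')(-22), 865), Add(-2429, -1442))), Rational(1, 2)) = Pow(Add(Add(Mul(Mul(9, -3), -12), Mul(-1, -455)), Mul(Add(1, 865), Add(-2429, -1442))), Rational(1, 2)) = Pow(Add(Add(Mul(-27, -12), 455), Mul(866, -3871)), Rational(1, 2)) = Pow(Add(Add(324, 455), -3352286), Rational(1, 2)) = Pow(Add(779, -3352286), Rational(1, 2)) = Pow(-3351507, Rational(1, 2)) = Mul(I, Pow(3351507, Rational(1, 2)))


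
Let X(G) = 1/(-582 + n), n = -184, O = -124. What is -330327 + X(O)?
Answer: -253030483/766 ≈ -3.3033e+5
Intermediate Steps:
X(G) = -1/766 (X(G) = 1/(-582 - 184) = 1/(-766) = -1/766)
-330327 + X(O) = -330327 - 1/766 = -253030483/766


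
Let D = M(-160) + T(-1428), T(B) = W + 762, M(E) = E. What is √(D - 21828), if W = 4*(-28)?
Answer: I*√21338 ≈ 146.08*I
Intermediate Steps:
W = -112
T(B) = 650 (T(B) = -112 + 762 = 650)
D = 490 (D = -160 + 650 = 490)
√(D - 21828) = √(490 - 21828) = √(-21338) = I*√21338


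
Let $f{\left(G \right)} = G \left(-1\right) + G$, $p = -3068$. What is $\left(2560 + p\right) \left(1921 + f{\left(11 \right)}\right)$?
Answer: $-975868$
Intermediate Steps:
$f{\left(G \right)} = 0$ ($f{\left(G \right)} = - G + G = 0$)
$\left(2560 + p\right) \left(1921 + f{\left(11 \right)}\right) = \left(2560 - 3068\right) \left(1921 + 0\right) = \left(-508\right) 1921 = -975868$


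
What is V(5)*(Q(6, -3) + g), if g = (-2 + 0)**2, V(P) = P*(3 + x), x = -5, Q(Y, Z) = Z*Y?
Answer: 140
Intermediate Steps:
Q(Y, Z) = Y*Z
V(P) = -2*P (V(P) = P*(3 - 5) = P*(-2) = -2*P)
g = 4 (g = (-2)**2 = 4)
V(5)*(Q(6, -3) + g) = (-2*5)*(6*(-3) + 4) = -10*(-18 + 4) = -10*(-14) = 140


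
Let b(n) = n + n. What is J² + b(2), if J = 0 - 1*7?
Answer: 53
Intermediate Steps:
J = -7 (J = 0 - 7 = -7)
b(n) = 2*n
J² + b(2) = (-7)² + 2*2 = 49 + 4 = 53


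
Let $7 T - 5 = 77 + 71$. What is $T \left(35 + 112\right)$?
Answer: $3213$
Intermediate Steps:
$T = \frac{153}{7}$ ($T = \frac{5}{7} + \frac{77 + 71}{7} = \frac{5}{7} + \frac{1}{7} \cdot 148 = \frac{5}{7} + \frac{148}{7} = \frac{153}{7} \approx 21.857$)
$T \left(35 + 112\right) = \frac{153 \left(35 + 112\right)}{7} = \frac{153}{7} \cdot 147 = 3213$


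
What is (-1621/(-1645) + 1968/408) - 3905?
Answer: -109040878/27965 ≈ -3899.2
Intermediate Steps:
(-1621/(-1645) + 1968/408) - 3905 = (-1621*(-1/1645) + 1968*(1/408)) - 3905 = (1621/1645 + 82/17) - 3905 = 162447/27965 - 3905 = -109040878/27965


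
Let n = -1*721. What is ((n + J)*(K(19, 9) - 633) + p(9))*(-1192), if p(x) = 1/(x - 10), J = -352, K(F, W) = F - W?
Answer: -796825776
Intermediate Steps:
p(x) = 1/(-10 + x)
n = -721
((n + J)*(K(19, 9) - 633) + p(9))*(-1192) = ((-721 - 352)*((19 - 1*9) - 633) + 1/(-10 + 9))*(-1192) = (-1073*((19 - 9) - 633) + 1/(-1))*(-1192) = (-1073*(10 - 633) - 1)*(-1192) = (-1073*(-623) - 1)*(-1192) = (668479 - 1)*(-1192) = 668478*(-1192) = -796825776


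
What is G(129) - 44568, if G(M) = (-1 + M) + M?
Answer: -44311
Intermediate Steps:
G(M) = -1 + 2*M
G(129) - 44568 = (-1 + 2*129) - 44568 = (-1 + 258) - 44568 = 257 - 44568 = -44311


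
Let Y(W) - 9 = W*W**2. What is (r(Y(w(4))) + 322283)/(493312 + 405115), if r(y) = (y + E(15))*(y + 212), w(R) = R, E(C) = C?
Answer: 347363/898427 ≈ 0.38663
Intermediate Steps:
Y(W) = 9 + W**3 (Y(W) = 9 + W*W**2 = 9 + W**3)
r(y) = (15 + y)*(212 + y) (r(y) = (y + 15)*(y + 212) = (15 + y)*(212 + y))
(r(Y(w(4))) + 322283)/(493312 + 405115) = ((3180 + (9 + 4**3)**2 + 227*(9 + 4**3)) + 322283)/(493312 + 405115) = ((3180 + (9 + 64)**2 + 227*(9 + 64)) + 322283)/898427 = ((3180 + 73**2 + 227*73) + 322283)*(1/898427) = ((3180 + 5329 + 16571) + 322283)*(1/898427) = (25080 + 322283)*(1/898427) = 347363*(1/898427) = 347363/898427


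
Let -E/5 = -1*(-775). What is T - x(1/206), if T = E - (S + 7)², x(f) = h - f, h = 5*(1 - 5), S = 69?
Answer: -1983985/206 ≈ -9631.0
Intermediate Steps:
h = -20 (h = 5*(-4) = -20)
E = -3875 (E = -(-5)*(-775) = -5*775 = -3875)
x(f) = -20 - f
T = -9651 (T = -3875 - (69 + 7)² = -3875 - 1*76² = -3875 - 1*5776 = -3875 - 5776 = -9651)
T - x(1/206) = -9651 - (-20 - 1/206) = -9651 - 1*(-4121/206) = -9651 + 4121/206 = -1983985/206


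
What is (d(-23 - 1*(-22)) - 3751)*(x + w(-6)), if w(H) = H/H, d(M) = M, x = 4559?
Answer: -17109120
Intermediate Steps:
w(H) = 1
(d(-23 - 1*(-22)) - 3751)*(x + w(-6)) = ((-23 - 1*(-22)) - 3751)*(4559 + 1) = ((-23 + 22) - 3751)*4560 = (-1 - 3751)*4560 = -3752*4560 = -17109120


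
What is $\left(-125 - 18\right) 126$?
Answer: $-18018$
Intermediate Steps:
$\left(-125 - 18\right) 126 = \left(-143\right) 126 = -18018$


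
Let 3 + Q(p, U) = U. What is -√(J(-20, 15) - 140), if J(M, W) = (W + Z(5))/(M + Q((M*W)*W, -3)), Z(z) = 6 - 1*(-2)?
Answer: -3*I*√10582/26 ≈ -11.869*I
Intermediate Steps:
Z(z) = 8 (Z(z) = 6 + 2 = 8)
Q(p, U) = -3 + U
J(M, W) = (8 + W)/(-6 + M) (J(M, W) = (W + 8)/(M + (-3 - 3)) = (8 + W)/(M - 6) = (8 + W)/(-6 + M))
-√(J(-20, 15) - 140) = -√((8 + 15)/(-6 - 20) - 140) = -√(23/(-26) - 140) = -√(-1/26*23 - 140) = -√(-23/26 - 140) = -√(-3663/26) = -3*I*√10582/26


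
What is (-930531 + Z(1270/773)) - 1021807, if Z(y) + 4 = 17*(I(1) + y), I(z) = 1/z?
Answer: -1509125635/773 ≈ -1.9523e+6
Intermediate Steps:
Z(y) = 13 + 17*y (Z(y) = -4 + 17*(1/1 + y) = -4 + 17*(1 + y) = -4 + (17 + 17*y) = 13 + 17*y)
(-930531 + Z(1270/773)) - 1021807 = (-930531 + (13 + 17*(1270/773))) - 1021807 = (-930531 + (13 + 21590/773)) - 1021807 = (-930531 + 31639/773) - 1021807 = -719268824/773 - 1021807 = -1509125635/773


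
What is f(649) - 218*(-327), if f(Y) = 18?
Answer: 71304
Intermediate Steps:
f(649) - 218*(-327) = 18 - 218*(-327) = 18 - 1*(-71286) = 18 + 71286 = 71304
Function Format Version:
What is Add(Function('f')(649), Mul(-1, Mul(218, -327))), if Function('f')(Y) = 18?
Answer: 71304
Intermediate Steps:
Add(Function('f')(649), Mul(-1, Mul(218, -327))) = Add(18, Mul(-1, Mul(218, -327))) = Add(18, Mul(-1, -71286)) = Add(18, 71286) = 71304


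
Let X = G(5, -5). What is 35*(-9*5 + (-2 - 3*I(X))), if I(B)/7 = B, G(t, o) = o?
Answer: 2030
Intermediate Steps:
X = -5
I(B) = 7*B
35*(-9*5 + (-2 - 3*I(X))) = 35*(-9*5 + (-2 - 21*(-5))) = 35*(-45 + (-2 - 3*(-35))) = 35*(-45 + (-2 + 105)) = 35*(-45 + 103) = 35*58 = 2030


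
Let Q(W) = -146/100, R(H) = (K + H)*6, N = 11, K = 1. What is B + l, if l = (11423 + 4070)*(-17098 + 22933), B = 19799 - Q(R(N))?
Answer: 4521072773/50 ≈ 9.0422e+7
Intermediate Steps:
R(H) = 6 + 6*H (R(H) = (1 + H)*6 = 6 + 6*H)
Q(W) = -73/50 (Q(W) = -146*1/100 = -73/50)
B = 990023/50 (B = 19799 - 1*(-73/50) = 19799 + 73/50 = 990023/50 ≈ 19800.)
l = 90401655 (l = 15493*5835 = 90401655)
B + l = 990023/50 + 90401655 = 4521072773/50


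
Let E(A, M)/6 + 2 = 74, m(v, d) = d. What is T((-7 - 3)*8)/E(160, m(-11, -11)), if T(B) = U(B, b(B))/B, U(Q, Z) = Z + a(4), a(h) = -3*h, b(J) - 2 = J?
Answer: 1/384 ≈ 0.0026042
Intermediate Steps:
b(J) = 2 + J
U(Q, Z) = -12 + Z (U(Q, Z) = Z - 3*4 = Z - 12 = -12 + Z)
E(A, M) = 432 (E(A, M) = -12 + 6*74 = -12 + 444 = 432)
T(B) = (-10 + B)/B (T(B) = (-12 + (2 + B))/B = (-10 + B)/B)
T((-7 - 3)*8)/E(160, m(-11, -11)) = ((-10 + (-7 - 3)*8)/(((-7 - 3)*8)))/432 = ((-10 - 10*8)/((-10*8)))*(1/432) = ((-10 - 80)/(-80))*(1/432) = -1/80*(-90)*(1/432) = (9/8)*(1/432) = 1/384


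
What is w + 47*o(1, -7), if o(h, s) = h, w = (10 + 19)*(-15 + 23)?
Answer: 279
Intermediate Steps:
w = 232 (w = 29*8 = 232)
w + 47*o(1, -7) = 232 + 47*1 = 232 + 47 = 279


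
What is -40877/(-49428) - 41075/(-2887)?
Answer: 2148266999/142698636 ≈ 15.055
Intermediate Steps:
-40877/(-49428) - 41075/(-2887) = -40877*(-1/49428) - 41075*(-1/2887) = 40877/49428 + 41075/2887 = 2148266999/142698636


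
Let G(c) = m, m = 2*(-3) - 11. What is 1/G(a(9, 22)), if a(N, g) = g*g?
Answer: -1/17 ≈ -0.058824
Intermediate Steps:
a(N, g) = g**2
m = -17 (m = -6 - 11 = -17)
G(c) = -17
1/G(a(9, 22)) = 1/(-17) = -1/17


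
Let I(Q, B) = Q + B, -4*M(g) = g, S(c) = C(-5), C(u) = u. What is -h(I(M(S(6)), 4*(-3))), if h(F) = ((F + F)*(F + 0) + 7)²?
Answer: -3629025/64 ≈ -56704.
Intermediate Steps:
S(c) = -5
M(g) = -g/4
I(Q, B) = B + Q
h(F) = (7 + 2*F²)² (h(F) = ((2*F)*F + 7)² = (2*F² + 7)² = (7 + 2*F²)²)
-h(I(M(S(6)), 4*(-3))) = -(7 + 2*(4*(-3) - ¼*(-5))²)² = -(7 + 2*(-12 + 5/4)²)² = -(7 + 2*(-43/4)²)² = -(7 + 2*(1849/16))² = -(7 + 1849/8)² = -(1905/8)² = -1*3629025/64 = -3629025/64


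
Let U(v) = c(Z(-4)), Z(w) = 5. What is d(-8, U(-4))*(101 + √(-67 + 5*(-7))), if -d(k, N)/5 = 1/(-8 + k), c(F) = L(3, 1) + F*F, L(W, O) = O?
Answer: 505/16 + 5*I*√102/16 ≈ 31.563 + 3.1561*I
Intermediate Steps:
c(F) = 1 + F² (c(F) = 1 + F*F = 1 + F²)
U(v) = 26 (U(v) = 1 + 5² = 1 + 25 = 26)
d(k, N) = -5/(-8 + k)
d(-8, U(-4))*(101 + √(-67 + 5*(-7))) = (-5/(-8 - 8))*(101 + √(-67 + 5*(-7))) = (-5/(-16))*(101 + √(-67 - 35)) = (-5*(-1/16))*(101 + √(-102)) = 5*(101 + I*√102)/16 = 505/16 + 5*I*√102/16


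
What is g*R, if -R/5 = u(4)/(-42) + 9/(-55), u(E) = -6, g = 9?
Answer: 72/77 ≈ 0.93507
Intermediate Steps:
R = 8/77 (R = -5*(-6/(-42) + 9/(-55)) = -5*(-6*(-1/42) + 9*(-1/55)) = -5*(1/7 - 9/55) = -5*(-8/385) = 8/77 ≈ 0.10390)
g*R = 9*(8/77) = 72/77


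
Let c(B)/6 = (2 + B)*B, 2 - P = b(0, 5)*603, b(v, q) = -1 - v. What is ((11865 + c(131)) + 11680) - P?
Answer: 127478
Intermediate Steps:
P = 605 (P = 2 - (-1 - 1*0)*603 = 2 - (-1 + 0)*603 = 2 - (-1)*603 = 2 - 1*(-603) = 2 + 603 = 605)
c(B) = 6*B*(2 + B) (c(B) = 6*((2 + B)*B) = 6*(B*(2 + B)) = 6*B*(2 + B))
((11865 + c(131)) + 11680) - P = ((11865 + 6*131*(2 + 131)) + 11680) - 1*605 = ((11865 + 6*131*133) + 11680) - 605 = ((11865 + 104538) + 11680) - 605 = (116403 + 11680) - 605 = 128083 - 605 = 127478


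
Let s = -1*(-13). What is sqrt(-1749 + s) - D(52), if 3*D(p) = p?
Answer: -52/3 + 2*I*sqrt(434) ≈ -17.333 + 41.665*I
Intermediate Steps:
s = 13
D(p) = p/3
sqrt(-1749 + s) - D(52) = sqrt(-1749 + 13) - 52/3 = sqrt(-1736) - 1*52/3 = 2*I*sqrt(434) - 52/3 = -52/3 + 2*I*sqrt(434)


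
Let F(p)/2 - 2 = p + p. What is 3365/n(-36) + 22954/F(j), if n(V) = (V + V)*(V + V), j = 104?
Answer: 10033903/181440 ≈ 55.302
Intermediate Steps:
F(p) = 4 + 4*p (F(p) = 4 + 2*(p + p) = 4 + 2*(2*p) = 4 + 4*p)
n(V) = 4*V² (n(V) = (2*V)*(2*V) = 4*V²)
3365/n(-36) + 22954/F(j) = 3365/((4*(-36)²)) + 22954/(4 + 4*104) = 3365/((4*1296)) + 22954/(4 + 416) = 3365/5184 + 22954/420 = 3365*(1/5184) + 22954*(1/420) = 3365/5184 + 11477/210 = 10033903/181440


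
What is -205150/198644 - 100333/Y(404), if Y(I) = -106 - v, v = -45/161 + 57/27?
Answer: 7211827607437/7759431928 ≈ 929.43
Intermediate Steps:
v = 2654/1449 (v = -45*1/161 + 57*(1/27) = -45/161 + 19/9 = 2654/1449 ≈ 1.8316)
Y(I) = -156248/1449 (Y(I) = -106 - 1*2654/1449 = -106 - 2654/1449 = -156248/1449)
-205150/198644 - 100333/Y(404) = -205150/198644 - 100333/(-156248/1449) = -205150*1/198644 - 100333*(-1449/156248) = -102575/99322 + 145382517/156248 = 7211827607437/7759431928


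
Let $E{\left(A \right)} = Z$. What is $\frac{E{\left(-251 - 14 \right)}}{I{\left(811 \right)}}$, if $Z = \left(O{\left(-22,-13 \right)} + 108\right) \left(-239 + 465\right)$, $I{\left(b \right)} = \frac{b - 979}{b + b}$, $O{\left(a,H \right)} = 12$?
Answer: $- \frac{1832860}{7} \approx -2.6184 \cdot 10^{5}$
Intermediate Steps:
$I{\left(b \right)} = \frac{-979 + b}{2 b}$
$Z = 27120$ ($Z = \left(12 + 108\right) \left(-239 + 465\right) = 120 \cdot 226 = 27120$)
$E{\left(A \right)} = 27120$
$\frac{E{\left(-251 - 14 \right)}}{I{\left(811 \right)}} = \frac{27120}{\frac{1}{2} \cdot \frac{1}{811} \left(-979 + 811\right)} = \frac{27120}{\frac{1}{2} \cdot \frac{1}{811} \left(-168\right)} = \frac{27120}{- \frac{84}{811}} = 27120 \left(- \frac{811}{84}\right) = - \frac{1832860}{7}$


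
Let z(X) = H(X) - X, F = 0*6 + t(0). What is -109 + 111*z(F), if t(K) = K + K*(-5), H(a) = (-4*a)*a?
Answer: -109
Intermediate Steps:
H(a) = -4*a²
t(K) = -4*K (t(K) = K - 5*K = -4*K)
F = 0 (F = 0*6 - 4*0 = 0 + 0 = 0)
z(X) = -X - 4*X² (z(X) = -4*X² - X = -X - 4*X²)
-109 + 111*z(F) = -109 + 111*(0*(-1 - 4*0)) = -109 + 111*(0*(-1 + 0)) = -109 + 111*(0*(-1)) = -109 + 111*0 = -109 + 0 = -109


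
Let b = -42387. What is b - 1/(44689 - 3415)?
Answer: -1749481039/41274 ≈ -42387.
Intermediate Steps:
b - 1/(44689 - 3415) = -42387 - 1/(44689 - 3415) = -42387 - 1/41274 = -1749481039/41274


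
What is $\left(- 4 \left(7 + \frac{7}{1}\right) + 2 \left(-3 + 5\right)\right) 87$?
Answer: $-4524$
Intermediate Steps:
$\left(- 4 \left(7 + \frac{7}{1}\right) + 2 \left(-3 + 5\right)\right) 87 = \left(- 4 \left(7 + 7 \cdot 1\right) + 2 \cdot 2\right) 87 = \left(- 4 \left(7 + 7\right) + 4\right) 87 = \left(\left(-4\right) 14 + 4\right) 87 = \left(-56 + 4\right) 87 = \left(-52\right) 87 = -4524$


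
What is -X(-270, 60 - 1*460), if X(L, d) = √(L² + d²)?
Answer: -10*√2329 ≈ -482.60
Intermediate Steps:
-X(-270, 60 - 1*460) = -√((-270)² + (60 - 1*460)²) = -√(72900 + (60 - 460)²) = -√(72900 + (-400)²) = -√(72900 + 160000) = -√232900 = -10*√2329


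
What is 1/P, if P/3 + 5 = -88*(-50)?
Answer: 1/13185 ≈ 7.5844e-5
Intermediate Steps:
P = 13185 (P = -15 + 3*(-88*(-50)) = -15 + 3*4400 = -15 + 13200 = 13185)
1/P = 1/13185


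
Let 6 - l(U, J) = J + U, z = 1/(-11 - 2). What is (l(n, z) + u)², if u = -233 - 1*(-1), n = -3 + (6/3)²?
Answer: 8702500/169 ≈ 51494.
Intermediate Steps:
z = -1/13 (z = 1/(-13) = -1/13 ≈ -0.076923)
n = 1 (n = -3 + (6*(⅓))² = -3 + 2² = -3 + 4 = 1)
u = -232 (u = -233 + 1 = -232)
l(U, J) = 6 - J - U (l(U, J) = 6 - (J + U) = 6 + (-J - U) = 6 - J - U)
(l(n, z) + u)² = ((6 - 1*(-1/13) - 1*1) - 232)² = ((6 + 1/13 - 1) - 232)² = (66/13 - 232)² = (-2950/13)² = 8702500/169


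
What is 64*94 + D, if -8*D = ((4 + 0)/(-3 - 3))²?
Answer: 108287/18 ≈ 6015.9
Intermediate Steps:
D = -1/18 (D = -(4 + 0)²/(-3 - 3)²/8 = -(4/(-6))²/8 = -(4*(-⅙))²/8 = -(-⅔)²/8 = -⅛*4/9 = -1/18 ≈ -0.055556)
64*94 + D = 64*94 - 1/18 = 6016 - 1/18 = 108287/18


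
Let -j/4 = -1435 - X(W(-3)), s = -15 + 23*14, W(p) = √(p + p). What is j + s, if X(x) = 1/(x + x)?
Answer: 6047 - I*√6/3 ≈ 6047.0 - 0.8165*I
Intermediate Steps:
W(p) = √2*√p (W(p) = √(2*p) = √2*√p)
X(x) = 1/(2*x)
s = 307 (s = -15 + 322 = 307)
j = 5740 - I*√6/3 (j = -4*(-1435 - 1/(2*(√2*√(-3)))) = -4*(-1435 - 1/(2*(√2*(I*√3)))) = -4*(-1435 - 1/(2*(I*√6))) = -4*(-1435 - (-I*√6/6)/2) = -4*(-1435 - (-1)*I*√6/12) = -4*(-1435 + I*√6/12) = 5740 - I*√6/3 ≈ 5740.0 - 0.8165*I)
j + s = (5740 - I*√6/3) + 307 = 6047 - I*√6/3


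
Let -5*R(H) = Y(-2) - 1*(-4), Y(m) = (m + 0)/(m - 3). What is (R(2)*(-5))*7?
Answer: 154/5 ≈ 30.800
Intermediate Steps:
Y(m) = m/(-3 + m)
R(H) = -22/25 (R(H) = -(-2/(-3 - 2) - 1*(-4))/5 = -(-2/(-5) + 4)/5 = -(-2*(-⅕) + 4)/5 = -(⅖ + 4)/5 = -⅕*22/5 = -22/25)
(R(2)*(-5))*7 = -22/25*(-5)*7 = (22/5)*7 = 154/5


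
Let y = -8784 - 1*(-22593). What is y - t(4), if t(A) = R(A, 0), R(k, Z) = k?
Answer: 13805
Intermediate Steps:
y = 13809 (y = -8784 + 22593 = 13809)
t(A) = A
y - t(4) = 13809 - 1*4 = 13809 - 4 = 13805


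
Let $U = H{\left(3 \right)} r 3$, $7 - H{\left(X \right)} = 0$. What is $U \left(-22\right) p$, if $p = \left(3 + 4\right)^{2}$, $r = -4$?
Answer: $90552$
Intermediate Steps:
$p = 49$ ($p = 7^{2} = 49$)
$H{\left(X \right)} = 7$ ($H{\left(X \right)} = 7 - 0 = 7 + 0 = 7$)
$U = -84$ ($U = 7 \left(-4\right) 3 = \left(-28\right) 3 = -84$)
$U \left(-22\right) p = \left(-84\right) \left(-22\right) 49 = 1848 \cdot 49 = 90552$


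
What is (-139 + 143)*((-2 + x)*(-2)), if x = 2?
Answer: 0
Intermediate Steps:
(-139 + 143)*((-2 + x)*(-2)) = (-139 + 143)*((-2 + 2)*(-2)) = 4*(0*(-2)) = 4*0 = 0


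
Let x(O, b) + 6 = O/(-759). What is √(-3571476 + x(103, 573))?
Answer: I*√2057463000219/759 ≈ 1889.8*I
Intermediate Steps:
x(O, b) = -6 - O/759 (x(O, b) = -6 + O/(-759) = -6 + O*(-1/759) = -6 - O/759)
√(-3571476 + x(103, 573)) = √(-3571476 + (-6 - 1/759*103)) = √(-3571476 + (-6 - 103/759)) = √(-3571476 - 4657/759) = √(-2710754941/759) = I*√2057463000219/759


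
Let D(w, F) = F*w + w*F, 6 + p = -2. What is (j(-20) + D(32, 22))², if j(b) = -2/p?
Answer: 31730689/16 ≈ 1.9832e+6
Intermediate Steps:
p = -8 (p = -6 - 2 = -8)
j(b) = ¼ (j(b) = -2/(-8) = -2*(-⅛) = ¼)
D(w, F) = 2*F*w (D(w, F) = F*w + F*w = 2*F*w)
(j(-20) + D(32, 22))² = (¼ + 2*22*32)² = (¼ + 1408)² = (5633/4)² = 31730689/16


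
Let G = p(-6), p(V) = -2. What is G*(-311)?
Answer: 622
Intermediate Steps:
G = -2
G*(-311) = -2*(-311) = 622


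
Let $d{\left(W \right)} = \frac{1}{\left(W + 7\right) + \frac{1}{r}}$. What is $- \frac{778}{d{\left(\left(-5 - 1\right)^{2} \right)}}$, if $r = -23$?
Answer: $- \frac{768664}{23} \approx -33420.0$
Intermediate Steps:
$d{\left(W \right)} = \frac{1}{\frac{160}{23} + W}$ ($d{\left(W \right)} = \frac{1}{\left(W + 7\right) + \frac{1}{-23}} = \frac{1}{\left(7 + W\right) - \frac{1}{23}} = \frac{1}{\frac{160}{23} + W}$)
$- \frac{778}{d{\left(\left(-5 - 1\right)^{2} \right)}} = - \frac{778}{23 \frac{1}{160 + 23 \left(-5 - 1\right)^{2}}} = - \frac{778}{23 \frac{1}{160 + 23 \left(-6\right)^{2}}} = - \frac{778}{23 \frac{1}{160 + 23 \cdot 36}} = - \frac{778}{23 \frac{1}{160 + 828}} = - \frac{778}{23 \cdot \frac{1}{988}} = - \frac{778}{\frac{23}{988}} = \left(-778\right) \frac{988}{23} = - \frac{768664}{23}$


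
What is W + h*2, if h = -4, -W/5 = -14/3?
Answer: 46/3 ≈ 15.333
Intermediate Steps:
W = 70/3 (W = -(-70)/3 = -5*(-14/3) = 70/3 ≈ 23.333)
W + h*2 = 70/3 - 4*2 = 70/3 - 8 = 46/3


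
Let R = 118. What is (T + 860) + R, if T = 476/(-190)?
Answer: 92672/95 ≈ 975.50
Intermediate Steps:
T = -238/95 (T = 476*(-1/190) = -238/95 ≈ -2.5053)
(T + 860) + R = (-238/95 + 860) + 118 = 81462/95 + 118 = 92672/95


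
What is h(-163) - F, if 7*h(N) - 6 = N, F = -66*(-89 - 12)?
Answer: -46819/7 ≈ -6688.4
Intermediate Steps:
F = 6666 (F = -66*(-101) = 6666)
h(N) = 6/7 + N/7
h(-163) - F = (6/7 + (1/7)*(-163)) - 1*6666 = (6/7 - 163/7) - 6666 = -157/7 - 6666 = -46819/7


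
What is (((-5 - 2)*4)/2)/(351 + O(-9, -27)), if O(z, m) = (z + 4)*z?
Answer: -7/198 ≈ -0.035354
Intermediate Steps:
O(z, m) = z*(4 + z) (O(z, m) = (4 + z)*z = z*(4 + z))
(((-5 - 2)*4)/2)/(351 + O(-9, -27)) = (((-5 - 2)*4)/2)/(351 - 9*(4 - 9)) = (-7*4*(½))/(351 - 9*(-5)) = (-28*½)/(351 + 45) = -14/396 = -14*1/396 = -7/198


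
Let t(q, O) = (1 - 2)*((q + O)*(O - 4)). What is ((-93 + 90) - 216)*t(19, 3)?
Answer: -4818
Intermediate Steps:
t(q, O) = -(-4 + O)*(O + q) (t(q, O) = -(O + q)*(-4 + O) = -(-4 + O)*(O + q))
((-93 + 90) - 216)*t(19, 3) = ((-93 + 90) - 216)*(-1*3**2 + 4*3 + 4*19 - 1*3*19) = (-3 - 216)*(-1*9 + 12 + 76 - 57) = -219*(-9 + 12 + 76 - 57) = -219*22 = -4818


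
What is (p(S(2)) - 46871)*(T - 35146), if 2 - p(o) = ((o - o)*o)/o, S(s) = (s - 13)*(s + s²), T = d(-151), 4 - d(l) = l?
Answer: 1639993179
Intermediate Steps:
d(l) = 4 - l
T = 155 (T = 4 - 1*(-151) = 4 + 151 = 155)
S(s) = (-13 + s)*(s + s²)
p(o) = 2 (p(o) = 2 - (o - o)*o/o = 2 - 0*o/o = 2 - 0/o = 2 - 1*0 = 2 + 0 = 2)
(p(S(2)) - 46871)*(T - 35146) = (2 - 46871)*(155 - 35146) = -46869*(-34991) = 1639993179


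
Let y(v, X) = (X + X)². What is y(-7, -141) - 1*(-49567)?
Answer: 129091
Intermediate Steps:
y(v, X) = 4*X² (y(v, X) = (2*X)² = 4*X²)
y(-7, -141) - 1*(-49567) = 4*(-141)² - 1*(-49567) = 4*19881 + 49567 = 79524 + 49567 = 129091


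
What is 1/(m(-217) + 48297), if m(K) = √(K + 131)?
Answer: 48297/2332600295 - I*√86/2332600295 ≈ 2.0705e-5 - 3.9757e-9*I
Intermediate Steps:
m(K) = √(131 + K)
1/(m(-217) + 48297) = 1/(√(131 - 217) + 48297) = 1/(√(-86) + 48297) = 1/(I*√86 + 48297) = 1/(48297 + I*√86)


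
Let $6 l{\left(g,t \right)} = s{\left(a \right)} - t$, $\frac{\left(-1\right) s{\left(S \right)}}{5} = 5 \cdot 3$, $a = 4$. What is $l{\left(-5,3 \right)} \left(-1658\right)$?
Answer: $21554$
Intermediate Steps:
$s{\left(S \right)} = -75$ ($s{\left(S \right)} = - 5 \cdot 5 \cdot 3 = \left(-5\right) 15 = -75$)
$l{\left(g,t \right)} = - \frac{25}{2} - \frac{t}{6}$ ($l{\left(g,t \right)} = \frac{-75 - t}{6} = - \frac{25}{2} - \frac{t}{6}$)
$l{\left(-5,3 \right)} \left(-1658\right) = \left(- \frac{25}{2} - \frac{1}{2}\right) \left(-1658\right) = \left(-13\right) \left(-1658\right) = 21554$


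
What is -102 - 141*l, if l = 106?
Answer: -15048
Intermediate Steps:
-102 - 141*l = -102 - 141*106 = -102 - 14946 = -15048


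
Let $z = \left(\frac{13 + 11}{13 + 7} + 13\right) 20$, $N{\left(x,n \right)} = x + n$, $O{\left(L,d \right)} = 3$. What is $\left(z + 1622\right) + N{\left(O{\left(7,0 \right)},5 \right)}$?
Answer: $1914$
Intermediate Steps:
$N{\left(x,n \right)} = n + x$
$z = 284$ ($z = \left(\frac{24}{20} + 13\right) 20 = \left(24 \cdot \frac{1}{20} + 13\right) 20 = \left(\frac{6}{5} + 13\right) 20 = \frac{71}{5} \cdot 20 = 284$)
$\left(z + 1622\right) + N{\left(O{\left(7,0 \right)},5 \right)} = \left(284 + 1622\right) + \left(5 + 3\right) = 1906 + 8 = 1914$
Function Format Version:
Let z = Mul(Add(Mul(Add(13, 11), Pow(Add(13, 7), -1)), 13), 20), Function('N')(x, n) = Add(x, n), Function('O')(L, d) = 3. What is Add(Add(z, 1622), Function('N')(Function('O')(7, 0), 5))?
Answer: 1914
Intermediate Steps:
Function('N')(x, n) = Add(n, x)
z = 284 (z = Mul(Add(Mul(24, Pow(20, -1)), 13), 20) = Mul(Add(Mul(24, Rational(1, 20)), 13), 20) = Mul(Add(Rational(6, 5), 13), 20) = Mul(Rational(71, 5), 20) = 284)
Add(Add(z, 1622), Function('N')(Function('O')(7, 0), 5)) = Add(Add(284, 1622), Add(5, 3)) = Add(1906, 8) = 1914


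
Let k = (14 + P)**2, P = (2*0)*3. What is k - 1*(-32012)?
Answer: 32208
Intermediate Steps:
P = 0 (P = 0*3 = 0)
k = 196 (k = (14 + 0)**2 = 14**2 = 196)
k - 1*(-32012) = 196 - 1*(-32012) = 196 + 32012 = 32208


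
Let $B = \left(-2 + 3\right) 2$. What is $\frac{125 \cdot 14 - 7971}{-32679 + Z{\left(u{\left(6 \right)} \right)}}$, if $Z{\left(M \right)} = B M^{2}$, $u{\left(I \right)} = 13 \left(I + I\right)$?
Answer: $- \frac{6221}{15993} \approx -0.38898$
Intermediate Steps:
$u{\left(I \right)} = 26 I$ ($u{\left(I \right)} = 13 \cdot 2 I = 26 I$)
$B = 2$ ($B = 1 \cdot 2 = 2$)
$Z{\left(M \right)} = 2 M^{2}$
$\frac{125 \cdot 14 - 7971}{-32679 + Z{\left(u{\left(6 \right)} \right)}} = \frac{125 \cdot 14 - 7971}{-32679 + 2 \left(26 \cdot 6\right)^{2}} = \frac{1750 - 7971}{-32679 + 2 \cdot 156^{2}} = - \frac{6221}{-32679 + 2 \cdot 24336} = - \frac{6221}{-32679 + 48672} = - \frac{6221}{15993}$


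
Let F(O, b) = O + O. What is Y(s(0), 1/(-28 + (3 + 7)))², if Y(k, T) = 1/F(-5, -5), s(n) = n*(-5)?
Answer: 1/100 ≈ 0.010000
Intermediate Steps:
F(O, b) = 2*O
s(n) = -5*n
Y(k, T) = -⅒ (Y(k, T) = 1/(2*(-5)) = 1/(-10) = -⅒)
Y(s(0), 1/(-28 + (3 + 7)))² = (-⅒)² = 1/100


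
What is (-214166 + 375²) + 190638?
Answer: 117097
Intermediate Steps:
(-214166 + 375²) + 190638 = (-214166 + 140625) + 190638 = -73541 + 190638 = 117097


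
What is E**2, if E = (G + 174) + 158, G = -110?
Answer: 49284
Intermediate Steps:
E = 222 (E = (-110 + 174) + 158 = 64 + 158 = 222)
E**2 = 222**2 = 49284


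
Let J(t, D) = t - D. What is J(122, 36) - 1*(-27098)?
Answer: 27184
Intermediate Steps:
J(122, 36) - 1*(-27098) = (122 - 1*36) - 1*(-27098) = (122 - 36) + 27098 = 86 + 27098 = 27184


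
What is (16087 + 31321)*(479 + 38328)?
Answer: 1839762256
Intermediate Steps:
(16087 + 31321)*(479 + 38328) = 47408*38807 = 1839762256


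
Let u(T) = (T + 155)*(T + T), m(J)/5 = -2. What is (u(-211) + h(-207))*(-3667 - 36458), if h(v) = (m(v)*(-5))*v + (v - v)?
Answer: -532940250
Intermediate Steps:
m(J) = -10 (m(J) = 5*(-2) = -10)
u(T) = 2*T*(155 + T) (u(T) = (155 + T)*(2*T) = 2*T*(155 + T))
h(v) = 50*v (h(v) = (-10*(-5))*v + (v - v) = 50*v + 0 = 50*v)
(u(-211) + h(-207))*(-3667 - 36458) = (2*(-211)*(155 - 211) + 50*(-207))*(-3667 - 36458) = (2*(-211)*(-56) - 10350)*(-40125) = (23632 - 10350)*(-40125) = 13282*(-40125) = -532940250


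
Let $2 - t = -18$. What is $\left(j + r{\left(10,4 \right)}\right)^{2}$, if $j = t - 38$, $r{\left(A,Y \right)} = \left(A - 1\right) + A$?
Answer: $1$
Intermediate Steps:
$t = 20$ ($t = 2 - -18 = 2 + 18 = 20$)
$r{\left(A,Y \right)} = -1 + 2 A$ ($r{\left(A,Y \right)} = \left(-1 + A\right) + A = -1 + 2 A$)
$j = -18$ ($j = 20 - 38 = -18$)
$\left(j + r{\left(10,4 \right)}\right)^{2} = \left(-18 + \left(-1 + 2 \cdot 10\right)\right)^{2} = \left(-18 + \left(-1 + 20\right)\right)^{2} = \left(-18 + 19\right)^{2} = 1^{2} = 1$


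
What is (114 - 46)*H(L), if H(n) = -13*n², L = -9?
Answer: -71604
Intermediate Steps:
H(n) = -13*n²
(114 - 46)*H(L) = (114 - 46)*(-13*(-9)²) = 68*(-13*81) = 68*(-1053) = -71604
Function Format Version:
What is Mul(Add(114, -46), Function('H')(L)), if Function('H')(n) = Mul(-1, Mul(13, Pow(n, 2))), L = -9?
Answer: -71604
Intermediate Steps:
Function('H')(n) = Mul(-13, Pow(n, 2))
Mul(Add(114, -46), Function('H')(L)) = Mul(Add(114, -46), Mul(-13, Pow(-9, 2))) = Mul(68, Mul(-13, 81)) = Mul(68, -1053) = -71604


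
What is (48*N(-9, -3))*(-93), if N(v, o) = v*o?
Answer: -120528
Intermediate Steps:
N(v, o) = o*v
(48*N(-9, -3))*(-93) = (48*(-3*(-9)))*(-93) = (48*27)*(-93) = 1296*(-93) = -120528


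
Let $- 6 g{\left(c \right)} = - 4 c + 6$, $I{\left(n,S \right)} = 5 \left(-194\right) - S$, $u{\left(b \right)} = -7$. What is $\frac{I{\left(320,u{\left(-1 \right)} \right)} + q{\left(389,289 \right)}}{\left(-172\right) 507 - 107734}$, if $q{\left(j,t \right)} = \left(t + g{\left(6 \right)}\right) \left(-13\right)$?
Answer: $\frac{4759}{194938} \approx 0.024413$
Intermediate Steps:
$I{\left(n,S \right)} = -970 - S$
$g{\left(c \right)} = -1 + \frac{2 c}{3}$ ($g{\left(c \right)} = - \frac{- 4 c + 6}{6} = - \frac{6 - 4 c}{6} = -1 + \frac{2 c}{3}$)
$q{\left(j,t \right)} = -39 - 13 t$ ($q{\left(j,t \right)} = \left(t + \left(-1 + \frac{2}{3} \cdot 6\right)\right) \left(-13\right) = \left(t + \left(-1 + 4\right)\right) \left(-13\right) = \left(t + 3\right) \left(-13\right) = \left(3 + t\right) \left(-13\right) = -39 - 13 t$)
$\frac{I{\left(320,u{\left(-1 \right)} \right)} + q{\left(389,289 \right)}}{\left(-172\right) 507 - 107734} = \frac{\left(-970 - -7\right) - 3796}{\left(-172\right) 507 - 107734} = \frac{\left(-970 + 7\right) - 3796}{-87204 - 107734} = \frac{-963 - 3796}{-194938} = \left(-4759\right) \left(- \frac{1}{194938}\right) = \frac{4759}{194938}$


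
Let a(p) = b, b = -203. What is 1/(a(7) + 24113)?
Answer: 1/23910 ≈ 4.1823e-5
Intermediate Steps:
a(p) = -203
1/(a(7) + 24113) = 1/(-203 + 24113) = 1/23910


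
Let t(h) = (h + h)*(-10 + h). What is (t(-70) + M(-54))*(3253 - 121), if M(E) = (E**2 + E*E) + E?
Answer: 53175096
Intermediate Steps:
M(E) = E + 2*E**2 (M(E) = (E**2 + E**2) + E = 2*E**2 + E = E + 2*E**2)
t(h) = 2*h*(-10 + h) (t(h) = (2*h)*(-10 + h) = 2*h*(-10 + h))
(t(-70) + M(-54))*(3253 - 121) = (2*(-70)*(-10 - 70) - 54*(1 + 2*(-54)))*(3253 - 121) = (2*(-70)*(-80) - 54*(1 - 108))*3132 = (11200 - 54*(-107))*3132 = (11200 + 5778)*3132 = 16978*3132 = 53175096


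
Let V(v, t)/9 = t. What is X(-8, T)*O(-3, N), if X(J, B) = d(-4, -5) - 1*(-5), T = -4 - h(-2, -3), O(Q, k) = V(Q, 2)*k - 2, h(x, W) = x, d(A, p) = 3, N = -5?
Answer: -736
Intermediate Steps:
V(v, t) = 9*t
O(Q, k) = -2 + 18*k (O(Q, k) = (9*2)*k - 2 = 18*k - 2 = -2 + 18*k)
T = -2 (T = -4 - 1*(-2) = -4 + 2 = -2)
X(J, B) = 8 (X(J, B) = 3 - 1*(-5) = 3 + 5 = 8)
X(-8, T)*O(-3, N) = 8*(-2 + 18*(-5)) = 8*(-2 - 90) = 8*(-92) = -736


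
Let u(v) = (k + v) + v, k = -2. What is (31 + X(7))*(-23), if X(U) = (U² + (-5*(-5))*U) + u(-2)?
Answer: -5727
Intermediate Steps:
u(v) = -2 + 2*v (u(v) = (-2 + v) + v = -2 + 2*v)
X(U) = -6 + U² + 25*U (X(U) = (U² + (-5*(-5))*U) + (-2 + 2*(-2)) = (U² + 25*U) + (-2 - 4) = (U² + 25*U) - 6 = -6 + U² + 25*U)
(31 + X(7))*(-23) = (31 + (-6 + 7² + 25*7))*(-23) = (31 + (-6 + 49 + 175))*(-23) = (31 + 218)*(-23) = 249*(-23) = -5727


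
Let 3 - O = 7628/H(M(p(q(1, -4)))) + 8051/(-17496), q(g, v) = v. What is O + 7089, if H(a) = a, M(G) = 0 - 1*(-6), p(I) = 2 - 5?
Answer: 101846435/17496 ≈ 5821.1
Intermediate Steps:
p(I) = -3
M(G) = 6 (M(G) = 0 + 6 = 6)
O = -22182709/17496 (O = 3 - (7628/6 + 8051/(-17496)) = 3 - (7628*(⅙) + 8051*(-1/17496)) = 3 - (3814/3 - 8051/17496) = 3 - 1*22235197/17496 = 3 - 22235197/17496 = -22182709/17496 ≈ -1267.9)
O + 7089 = -22182709/17496 + 7089 = 101846435/17496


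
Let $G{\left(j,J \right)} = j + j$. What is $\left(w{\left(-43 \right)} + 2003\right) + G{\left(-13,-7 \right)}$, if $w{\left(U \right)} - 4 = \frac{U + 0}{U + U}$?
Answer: $\frac{3963}{2} \approx 1981.5$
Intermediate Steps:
$G{\left(j,J \right)} = 2 j$
$w{\left(U \right)} = \frac{9}{2}$ ($w{\left(U \right)} = 4 + \frac{U + 0}{U + U} = 4 + \frac{U}{2 U} = 4 + U \frac{1}{2 U} = 4 + \frac{1}{2} = \frac{9}{2}$)
$\left(w{\left(-43 \right)} + 2003\right) + G{\left(-13,-7 \right)} = \left(\frac{9}{2} + 2003\right) + 2 \left(-13\right) = \frac{4015}{2} - 26 = \frac{3963}{2}$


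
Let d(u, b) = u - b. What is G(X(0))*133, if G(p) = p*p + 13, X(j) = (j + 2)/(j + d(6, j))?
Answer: 15694/9 ≈ 1743.8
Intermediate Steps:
X(j) = ⅓ + j/6 (X(j) = (j + 2)/(j + (6 - j)) = (2 + j)/6 = (2 + j)*(⅙) = ⅓ + j/6)
G(p) = 13 + p² (G(p) = p² + 13 = 13 + p²)
G(X(0))*133 = (13 + (⅓ + (⅙)*0)²)*133 = (13 + (⅓ + 0)²)*133 = (13 + (⅓)²)*133 = (13 + ⅑)*133 = (118/9)*133 = 15694/9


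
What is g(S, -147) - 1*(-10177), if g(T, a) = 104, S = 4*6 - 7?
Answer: 10281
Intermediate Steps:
S = 17 (S = 24 - 7 = 17)
g(S, -147) - 1*(-10177) = 104 - 1*(-10177) = 104 + 10177 = 10281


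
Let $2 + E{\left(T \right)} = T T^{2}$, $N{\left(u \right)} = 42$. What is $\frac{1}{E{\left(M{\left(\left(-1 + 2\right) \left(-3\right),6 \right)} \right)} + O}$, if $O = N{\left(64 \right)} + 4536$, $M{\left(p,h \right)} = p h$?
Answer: $- \frac{1}{1256} \approx -0.00079618$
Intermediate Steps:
$M{\left(p,h \right)} = h p$
$E{\left(T \right)} = -2 + T^{3}$ ($E{\left(T \right)} = -2 + T T^{2} = -2 + T^{3}$)
$O = 4578$ ($O = 42 + 4536 = 4578$)
$\frac{1}{E{\left(M{\left(\left(-1 + 2\right) \left(-3\right),6 \right)} \right)} + O} = \frac{1}{\left(-2 + \left(6 \left(-1 + 2\right) \left(-3\right)\right)^{3}\right) + 4578} = \frac{1}{\left(-2 + \left(6 \cdot 1 \left(-3\right)\right)^{3}\right) + 4578} = \frac{1}{\left(-2 + \left(6 \left(-3\right)\right)^{3}\right) + 4578} = \frac{1}{\left(-2 + \left(-18\right)^{3}\right) + 4578} = \frac{1}{\left(-2 - 5832\right) + 4578} = \frac{1}{-5834 + 4578} = \frac{1}{-1256} = - \frac{1}{1256}$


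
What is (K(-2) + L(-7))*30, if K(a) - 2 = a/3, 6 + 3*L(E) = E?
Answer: -90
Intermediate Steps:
L(E) = -2 + E/3
K(a) = 2 + a/3
(K(-2) + L(-7))*30 = ((2 + (⅓)*(-2)) + (-2 + (⅓)*(-7)))*30 = ((2 - ⅔) + (-2 - 7/3))*30 = (4/3 - 13/3)*30 = -3*30 = -90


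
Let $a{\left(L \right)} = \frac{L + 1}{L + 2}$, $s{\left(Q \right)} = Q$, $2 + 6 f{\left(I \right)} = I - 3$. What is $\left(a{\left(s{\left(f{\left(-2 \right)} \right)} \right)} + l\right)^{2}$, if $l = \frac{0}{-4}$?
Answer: $\frac{1}{25} \approx 0.04$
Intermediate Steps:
$f{\left(I \right)} = - \frac{5}{6} + \frac{I}{6}$ ($f{\left(I \right)} = - \frac{1}{3} + \frac{I - 3}{6} = - \frac{1}{3} + \frac{-3 + I}{6} = - \frac{1}{3} + \left(- \frac{1}{2} + \frac{I}{6}\right) = - \frac{5}{6} + \frac{I}{6}$)
$l = 0$ ($l = 0 \left(- \frac{1}{4}\right) = 0$)
$a{\left(L \right)} = \frac{1 + L}{2 + L}$
$\left(a{\left(s{\left(f{\left(-2 \right)} \right)} \right)} + l\right)^{2} = \left(\frac{1 + \left(- \frac{5}{6} + \frac{1}{6} \left(-2\right)\right)}{2 + \left(- \frac{5}{6} + \frac{1}{6} \left(-2\right)\right)} + 0\right)^{2} = \left(\frac{1 - \frac{7}{6}}{2 - \frac{7}{6}} + 0\right)^{2} = \left(\frac{1}{\frac{5}{6}} \left(- \frac{1}{6}\right) + 0\right)^{2} = \left(\frac{6}{5} \left(- \frac{1}{6}\right) + 0\right)^{2} = \left(- \frac{1}{5} + 0\right)^{2} = \left(- \frac{1}{5}\right)^{2} = \frac{1}{25}$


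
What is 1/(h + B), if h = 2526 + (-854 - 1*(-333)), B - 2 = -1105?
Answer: 1/902 ≈ 0.0011086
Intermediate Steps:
B = -1103 (B = 2 - 1105 = -1103)
h = 2005 (h = 2526 + (-854 + 333) = 2526 - 521 = 2005)
1/(h + B) = 1/(2005 - 1103) = 1/902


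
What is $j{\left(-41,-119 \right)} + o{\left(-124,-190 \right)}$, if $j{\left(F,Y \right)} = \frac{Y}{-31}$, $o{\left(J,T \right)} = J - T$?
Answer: $\frac{2165}{31} \approx 69.839$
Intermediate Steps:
$j{\left(F,Y \right)} = - \frac{Y}{31}$ ($j{\left(F,Y \right)} = Y \left(- \frac{1}{31}\right) = - \frac{Y}{31}$)
$j{\left(-41,-119 \right)} + o{\left(-124,-190 \right)} = \left(- \frac{1}{31}\right) \left(-119\right) - -66 = \frac{119}{31} + \left(-124 + 190\right) = \frac{119}{31} + 66 = \frac{2165}{31}$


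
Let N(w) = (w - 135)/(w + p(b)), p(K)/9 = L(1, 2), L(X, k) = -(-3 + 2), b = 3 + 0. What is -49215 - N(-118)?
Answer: -5364688/109 ≈ -49217.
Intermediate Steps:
b = 3
L(X, k) = 1 (L(X, k) = -1*(-1) = 1)
p(K) = 9 (p(K) = 9*1 = 9)
N(w) = (-135 + w)/(9 + w) (N(w) = (w - 135)/(w + 9) = (-135 + w)/(9 + w))
-49215 - N(-118) = -49215 - (-135 - 118)/(9 - 118) = -49215 - (-253)/(-109) = -49215 - (-1)*(-253)/109 = -49215 - 1*253/109 = -49215 - 253/109 = -5364688/109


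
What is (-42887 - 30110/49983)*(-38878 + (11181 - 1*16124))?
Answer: 31312310609817/16661 ≈ 1.8794e+9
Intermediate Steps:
(-42887 - 30110/49983)*(-38878 + (11181 - 1*16124)) = (-42887 - 30110*1/49983)*(-38878 + (11181 - 16124)) = (-42887 - 30110/49983)*(-38878 - 4943) = -2143651031/49983*(-43821) = 31312310609817/16661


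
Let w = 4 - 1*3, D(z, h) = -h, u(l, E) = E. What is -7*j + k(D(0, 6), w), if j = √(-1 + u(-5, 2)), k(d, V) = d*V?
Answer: -13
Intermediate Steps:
w = 1 (w = 4 - 3 = 1)
k(d, V) = V*d
j = 1 (j = √(-1 + 2) = √1 = 1)
-7*j + k(D(0, 6), w) = -7*1 + 1*(-1*6) = -7 + 1*(-6) = -7 - 6 = -13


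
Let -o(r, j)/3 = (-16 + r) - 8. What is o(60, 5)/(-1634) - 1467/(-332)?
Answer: 1216467/271244 ≈ 4.4848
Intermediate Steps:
o(r, j) = 72 - 3*r (o(r, j) = -3*((-16 + r) - 8) = -3*(-24 + r) = 72 - 3*r)
o(60, 5)/(-1634) - 1467/(-332) = (72 - 3*60)/(-1634) - 1467/(-332) = (72 - 180)*(-1/1634) - 1467*(-1/332) = -108*(-1/1634) + 1467/332 = 54/817 + 1467/332 = 1216467/271244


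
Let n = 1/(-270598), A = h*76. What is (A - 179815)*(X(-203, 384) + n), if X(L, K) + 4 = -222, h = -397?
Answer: 12841786273063/270598 ≈ 4.7457e+7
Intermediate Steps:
X(L, K) = -226 (X(L, K) = -4 - 222 = -226)
A = -30172 (A = -397*76 = -30172)
n = -1/270598 ≈ -3.6955e-6
(A - 179815)*(X(-203, 384) + n) = (-30172 - 179815)*(-226 - 1/270598) = -209987*(-61155149/270598) = 12841786273063/270598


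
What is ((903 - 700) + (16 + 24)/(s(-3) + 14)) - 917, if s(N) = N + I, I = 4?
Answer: -2134/3 ≈ -711.33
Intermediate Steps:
s(N) = 4 + N (s(N) = N + 4 = 4 + N)
((903 - 700) + (16 + 24)/(s(-3) + 14)) - 917 = ((903 - 700) + (16 + 24)/((4 - 3) + 14)) - 917 = (203 + 40/(1 + 14)) - 917 = (203 + 40/15) - 917 = (203 + 40*(1/15)) - 917 = (203 + 8/3) - 917 = 617/3 - 917 = -2134/3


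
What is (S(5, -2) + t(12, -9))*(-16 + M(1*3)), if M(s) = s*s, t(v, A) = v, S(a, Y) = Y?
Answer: -70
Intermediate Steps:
M(s) = s²
(S(5, -2) + t(12, -9))*(-16 + M(1*3)) = (-2 + 12)*(-16 + (1*3)²) = 10*(-16 + 3²) = 10*(-16 + 9) = 10*(-7) = -70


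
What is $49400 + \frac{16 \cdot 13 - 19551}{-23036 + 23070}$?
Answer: $\frac{1660257}{34} \approx 48831.0$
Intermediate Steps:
$49400 + \frac{16 \cdot 13 - 19551}{-23036 + 23070} = 49400 + \frac{208 - 19551}{34} = 49400 - \frac{19343}{34} = \frac{1660257}{34}$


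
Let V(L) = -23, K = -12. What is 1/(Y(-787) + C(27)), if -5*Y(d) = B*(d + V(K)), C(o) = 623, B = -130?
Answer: -1/20437 ≈ -4.8931e-5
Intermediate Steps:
Y(d) = -598 + 26*d (Y(d) = -(-26)*(d - 23) = -(-26)*(-23 + d) = -(2990 - 130*d)/5 = -598 + 26*d)
1/(Y(-787) + C(27)) = 1/((-598 + 26*(-787)) + 623) = 1/((-598 - 20462) + 623) = 1/(-21060 + 623) = 1/(-20437) = -1/20437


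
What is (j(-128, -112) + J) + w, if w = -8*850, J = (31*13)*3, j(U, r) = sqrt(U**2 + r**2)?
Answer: -5591 + 16*sqrt(113) ≈ -5420.9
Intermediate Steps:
J = 1209 (J = 403*3 = 1209)
w = -6800
(j(-128, -112) + J) + w = (sqrt((-128)**2 + (-112)**2) + 1209) - 6800 = (sqrt(16384 + 12544) + 1209) - 6800 = (sqrt(28928) + 1209) - 6800 = (16*sqrt(113) + 1209) - 6800 = (1209 + 16*sqrt(113)) - 6800 = -5591 + 16*sqrt(113)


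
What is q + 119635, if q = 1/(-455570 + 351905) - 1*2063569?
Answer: -201517918111/103665 ≈ -1.9439e+6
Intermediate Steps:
q = -213919880386/103665 (q = 1/(-103665) - 2063569 = -1/103665 - 2063569 = -213919880386/103665 ≈ -2.0636e+6)
q + 119635 = -213919880386/103665 + 119635 = -201517918111/103665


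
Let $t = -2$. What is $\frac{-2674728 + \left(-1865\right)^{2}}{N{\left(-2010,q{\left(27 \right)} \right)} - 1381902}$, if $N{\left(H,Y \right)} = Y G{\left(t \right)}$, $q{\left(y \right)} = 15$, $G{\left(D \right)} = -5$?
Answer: $- \frac{803497}{1381977} \approx -0.58141$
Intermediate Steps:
$N{\left(H,Y \right)} = - 5 Y$ ($N{\left(H,Y \right)} = Y \left(-5\right) = - 5 Y$)
$\frac{-2674728 + \left(-1865\right)^{2}}{N{\left(-2010,q{\left(27 \right)} \right)} - 1381902} = \frac{-2674728 + \left(-1865\right)^{2}}{\left(-5\right) 15 - 1381902} = \frac{-2674728 + 3478225}{-75 - 1381902} = \frac{803497}{-1381977} = 803497 \left(- \frac{1}{1381977}\right) = - \frac{803497}{1381977}$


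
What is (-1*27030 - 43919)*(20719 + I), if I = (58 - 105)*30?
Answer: -1369954241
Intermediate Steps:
I = -1410 (I = -47*30 = -1410)
(-1*27030 - 43919)*(20719 + I) = (-1*27030 - 43919)*(20719 - 1410) = (-27030 - 43919)*19309 = -70949*19309 = -1369954241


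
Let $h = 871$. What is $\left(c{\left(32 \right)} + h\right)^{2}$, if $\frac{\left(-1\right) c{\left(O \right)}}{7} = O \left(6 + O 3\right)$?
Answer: $482988529$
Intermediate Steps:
$c{\left(O \right)} = - 7 O \left(6 + 3 O\right)$ ($c{\left(O \right)} = - 7 O \left(6 + O 3\right) = - 7 O \left(6 + 3 O\right)$)
$\left(c{\left(32 \right)} + h\right)^{2} = \left(\left(-21\right) 32 \left(2 + 32\right) + 871\right)^{2} = \left(\left(-21\right) 32 \cdot 34 + 871\right)^{2} = \left(-22848 + 871\right)^{2} = \left(-21977\right)^{2} = 482988529$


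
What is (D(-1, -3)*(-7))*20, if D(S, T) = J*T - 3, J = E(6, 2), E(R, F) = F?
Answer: 1260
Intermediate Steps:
J = 2
D(S, T) = -3 + 2*T (D(S, T) = 2*T - 3 = -3 + 2*T)
(D(-1, -3)*(-7))*20 = ((-3 + 2*(-3))*(-7))*20 = ((-3 - 6)*(-7))*20 = -9*(-7)*20 = 63*20 = 1260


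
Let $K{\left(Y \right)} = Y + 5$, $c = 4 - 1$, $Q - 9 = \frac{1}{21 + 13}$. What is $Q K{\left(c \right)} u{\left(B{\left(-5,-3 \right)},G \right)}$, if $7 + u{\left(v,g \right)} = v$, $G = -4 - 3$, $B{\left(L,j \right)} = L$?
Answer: $- \frac{14736}{17} \approx -866.82$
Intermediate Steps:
$Q = \frac{307}{34}$ ($Q = 9 + \frac{1}{21 + 13} = 9 + \frac{1}{34} = \frac{307}{34} \approx 9.0294$)
$G = -7$
$u{\left(v,g \right)} = -7 + v$
$c = 3$
$K{\left(Y \right)} = 5 + Y$
$Q K{\left(c \right)} u{\left(B{\left(-5,-3 \right)},G \right)} = \frac{307 \left(5 + 3\right)}{34} \left(-7 - 5\right) = \frac{307}{34} \cdot 8 \left(-12\right) = \frac{1228}{17} \left(-12\right) = - \frac{14736}{17}$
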